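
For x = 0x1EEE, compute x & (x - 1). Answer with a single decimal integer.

x = 1111011101110 = 7918
x - 1 = 1111011101101
AND   = 1111011101100 = 7916
(x & (x - 1) clears the lowest set bit of x.)

7916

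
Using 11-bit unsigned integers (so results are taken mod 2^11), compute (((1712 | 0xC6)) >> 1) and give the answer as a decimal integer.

891

1712 = 11010110000
0xC6 = 00011000110
→ | → 11011110110 = 1782
→ >> 1 → 01101111011 = 891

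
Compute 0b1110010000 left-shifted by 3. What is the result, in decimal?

7296

x = 0001110010000
shift left by 3 → 1110010000000 = 7296
(equivalently, 912 × 2^3 = 912 × 8)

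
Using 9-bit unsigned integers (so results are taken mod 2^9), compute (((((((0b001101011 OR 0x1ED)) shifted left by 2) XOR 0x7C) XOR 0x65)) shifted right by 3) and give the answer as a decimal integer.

0b001101011 = 001101011
0x1ED = 111101101
→ OR → 111101111 = 495
→ shifted left by 2 (mod 2^9) → 110111100 = 444
0x7C = 001111100
→ XOR → 111000000 = 448
0x65 = 001100101
→ XOR → 110100101 = 421
→ shifted right by 3 → 000110100 = 52

52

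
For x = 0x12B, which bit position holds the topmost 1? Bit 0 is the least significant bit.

8

0x12B = 100101011
The topmost 1 is at position 8 (since 2^8 = 256 ≤ 299 < 512).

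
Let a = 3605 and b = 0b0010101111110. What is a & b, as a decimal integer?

3605 = 111000010101
b = 010101111110
AND → 010000010100 = 1044

1044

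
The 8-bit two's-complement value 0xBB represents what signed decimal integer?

pattern = 10111011 (MSB is 1 ⇒ negative)
Invert: 01000100, add 1 → 01000101 = 69, so the value is -69.
(Equivalently: 187 - 2^8 = 187 - 256 = -69.)

-69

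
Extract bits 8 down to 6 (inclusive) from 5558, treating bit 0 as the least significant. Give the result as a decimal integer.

6

v = 1010110110110
Shift right by 6: 1010110
Mask low 3 bits: 110 = 6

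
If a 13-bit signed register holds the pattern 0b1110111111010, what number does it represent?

-518

pattern = 1110111111010 (MSB is 1 ⇒ negative)
Invert: 0001000000101, add 1 → 0001000000110 = 518, so the value is -518.
(Equivalently: 7674 - 2^13 = 7674 - 8192 = -518.)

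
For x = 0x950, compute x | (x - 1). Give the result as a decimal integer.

x = 100101010000 = 2384
x - 1 = 100101001111
OR    = 100101011111 = 2399
(x | (x - 1) sets all bits below the lowest set bit.)

2399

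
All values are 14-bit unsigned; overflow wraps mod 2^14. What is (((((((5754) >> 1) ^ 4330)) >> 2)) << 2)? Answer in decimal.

7124

5754 = 01011001111010
→ >> 1 → 00101100111101 = 2877
4330 = 01000011101010
→ ^ → 01101111010111 = 7127
→ >> 2 → 00011011110101 = 1781
→ << 2 (mod 2^14) → 01101111010100 = 7124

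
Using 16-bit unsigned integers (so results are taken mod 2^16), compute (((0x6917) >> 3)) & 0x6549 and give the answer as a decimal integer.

0x6917 = 0110100100010111
→ >> 3 → 0000110100100010 = 3362
0x6549 = 0110010101001001
→ & → 0000010100000000 = 1280

1280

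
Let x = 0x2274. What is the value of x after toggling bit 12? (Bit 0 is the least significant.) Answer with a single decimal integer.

x = 10001001110100
bit 12 is currently 0; toggle it via x ^ (1 << 12) = x ^ 4096
→ 11001001110100 = 12916

12916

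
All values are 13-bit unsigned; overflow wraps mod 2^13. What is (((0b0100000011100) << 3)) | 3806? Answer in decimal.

3838

0b0100000011100 = 0100000011100
→ << 3 (mod 2^13) → 0000011100000 = 224
3806 = 0111011011110
→ | → 0111011111110 = 3838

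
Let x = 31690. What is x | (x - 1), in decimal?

x = 111101111001010 = 31690
x - 1 = 111101111001001
OR    = 111101111001011 = 31691
(x | (x - 1) sets all bits below the lowest set bit.)

31691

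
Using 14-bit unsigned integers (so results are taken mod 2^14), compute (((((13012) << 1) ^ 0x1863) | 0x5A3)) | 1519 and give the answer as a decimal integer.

15855

13012 = 11001011010100
→ << 1 (mod 2^14) → 10010110101000 = 9640
0x1863 = 01100001100011
→ ^ → 11110111001011 = 15819
0x5A3 = 00010110100011
→ | → 11110111101011 = 15851
1519 = 00010111101111
→ | → 11110111101111 = 15855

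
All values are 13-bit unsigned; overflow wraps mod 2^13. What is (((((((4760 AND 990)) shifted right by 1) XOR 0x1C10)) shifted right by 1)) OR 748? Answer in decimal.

3822

4760 = 1001010011000
990 = 0001111011110
→ AND → 0001010011000 = 664
→ shifted right by 1 → 0000101001100 = 332
0x1C10 = 1110000010000
→ XOR → 1110101011100 = 7516
→ shifted right by 1 → 0111010101110 = 3758
748 = 0001011101100
→ OR → 0111011101110 = 3822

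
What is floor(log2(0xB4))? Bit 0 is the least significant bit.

7

0xB4 = 10110100
The topmost 1 is at position 7 (since 2^7 = 128 ≤ 180 < 256).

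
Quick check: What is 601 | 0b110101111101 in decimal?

3965

601 = 001001011001
b = 110101111101
 OR → 111101111101 = 3965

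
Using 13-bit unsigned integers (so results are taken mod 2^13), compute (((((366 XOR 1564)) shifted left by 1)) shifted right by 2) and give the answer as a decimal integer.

953

366 = 0000101101110
1564 = 0011000011100
→ XOR → 0011101110010 = 1906
→ shifted left by 1 (mod 2^13) → 0111011100100 = 3812
→ shifted right by 2 → 0001110111001 = 953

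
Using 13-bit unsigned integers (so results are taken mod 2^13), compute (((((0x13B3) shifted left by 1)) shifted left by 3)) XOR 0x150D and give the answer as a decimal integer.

3645

0x13B3 = 1001110110011
→ shifted left by 1 (mod 2^13) → 0011101100110 = 1894
→ shifted left by 3 (mod 2^13) → 1101100110000 = 6960
0x150D = 1010100001101
→ XOR → 0111000111101 = 3645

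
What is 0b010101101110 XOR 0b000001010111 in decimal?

1337

a = 10101101110
b = 00001010111
XOR → 10100111001 = 1337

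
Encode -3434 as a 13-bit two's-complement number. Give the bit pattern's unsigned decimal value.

3434 in 13 bits: 0110101101010
Invert: 1001010010101
Add 1:  1001010010110 = 4758
(Check: 2^13 - 3434 = 8192 - 3434 = 4758.)

4758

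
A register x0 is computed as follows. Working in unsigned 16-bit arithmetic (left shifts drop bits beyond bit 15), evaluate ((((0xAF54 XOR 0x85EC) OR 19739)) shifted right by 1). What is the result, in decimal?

14301

0xAF54 = 1010111101010100
0x85EC = 1000010111101100
→ XOR → 0010101010111000 = 10936
19739 = 0100110100011011
→ OR → 0110111110111011 = 28603
→ shifted right by 1 → 0011011111011101 = 14301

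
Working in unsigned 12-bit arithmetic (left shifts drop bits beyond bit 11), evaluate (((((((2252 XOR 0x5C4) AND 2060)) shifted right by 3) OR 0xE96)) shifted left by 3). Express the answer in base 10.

2252 = 100011001100
0x5C4 = 010111000100
→ XOR → 110100001000 = 3336
2060 = 100000001100
→ AND → 100000001000 = 2056
→ shifted right by 3 → 000100000001 = 257
0xE96 = 111010010110
→ OR → 111110010111 = 3991
→ shifted left by 3 (mod 2^12) → 110010111000 = 3256

3256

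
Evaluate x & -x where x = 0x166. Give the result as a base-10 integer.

2

x = 101100110 = 358
-x (two's complement) = …010011010
AND   = 000000010 = 2
(x & -x isolates the lowest set bit of x.)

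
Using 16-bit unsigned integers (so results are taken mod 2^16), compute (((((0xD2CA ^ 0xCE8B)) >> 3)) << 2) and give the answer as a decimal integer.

3616

0xD2CA = 1101001011001010
0xCE8B = 1100111010001011
→ ^ → 0001110001000001 = 7233
→ >> 3 → 0000001110001000 = 904
→ << 2 (mod 2^16) → 0000111000100000 = 3616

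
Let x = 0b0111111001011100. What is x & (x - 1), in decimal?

x = 111111001011100 = 32348
x - 1 = 111111001011011
AND   = 111111001011000 = 32344
(x & (x - 1) clears the lowest set bit of x.)

32344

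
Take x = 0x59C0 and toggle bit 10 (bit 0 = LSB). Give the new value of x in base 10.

24000

x = 0101100111000000
bit 10 is currently 0; toggle it via x ^ (1 << 10) = x ^ 1024
→ 0101110111000000 = 24000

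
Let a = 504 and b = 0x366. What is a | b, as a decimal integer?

504 = 0111111000
0x366 = 1101100110
 OR → 1111111110 = 1022

1022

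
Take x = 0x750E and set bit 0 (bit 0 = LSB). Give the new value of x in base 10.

29967

x = 0111010100001110
bit 0 is currently 0; set it via x | (1 << 0) = x | 1
→ 0111010100001111 = 29967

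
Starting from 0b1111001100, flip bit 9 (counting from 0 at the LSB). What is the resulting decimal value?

460

x = 1111001100
bit 9 is currently 1; toggle it via x ^ (1 << 9) = x ^ 512
→ 0111001100 = 460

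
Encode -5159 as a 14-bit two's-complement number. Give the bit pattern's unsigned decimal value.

11225

5159 in 14 bits: 01010000100111
Invert: 10101111011000
Add 1:  10101111011001 = 11225
(Check: 2^14 - 5159 = 16384 - 5159 = 11225.)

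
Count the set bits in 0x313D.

0x313D = 11000100111101
Count the 1s: 1 + 1 + 1 + 1 + 1 + 1 + 1 + 1 = 8

8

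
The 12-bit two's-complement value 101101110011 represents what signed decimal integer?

-1165

pattern = 101101110011 (MSB is 1 ⇒ negative)
Invert: 010010001100, add 1 → 010010001101 = 1165, so the value is -1165.
(Equivalently: 2931 - 2^12 = 2931 - 4096 = -1165.)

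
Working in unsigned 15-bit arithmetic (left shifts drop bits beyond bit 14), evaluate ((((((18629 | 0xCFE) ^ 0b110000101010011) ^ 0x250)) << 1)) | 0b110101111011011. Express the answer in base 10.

18629 = 100100011000101
0xCFE = 000110011111110
→ | → 100110011111111 = 19711
0b110000101010011 = 110000101010011
→ ^ → 010110110101100 = 11692
0x250 = 000001001010000
→ ^ → 010111111111100 = 12284
→ << 1 (mod 2^15) → 101111111111000 = 24568
0b110101111011011 = 110101111011011
→ | → 111111111111011 = 32763

32763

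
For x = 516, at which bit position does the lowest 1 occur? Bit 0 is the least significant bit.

2

516 = 1000000100
Trailing zeros: 2, so the lowest set bit is bit 2 (value 4).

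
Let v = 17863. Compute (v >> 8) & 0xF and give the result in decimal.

v = 100010111000111
Shift right by 8: 1000101
Mask low 4 bits: 0101 = 5

5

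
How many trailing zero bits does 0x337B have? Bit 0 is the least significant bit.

0x337B = 11001101111011
Trailing zeros: 0, so the lowest set bit is bit 0 (value 1).

0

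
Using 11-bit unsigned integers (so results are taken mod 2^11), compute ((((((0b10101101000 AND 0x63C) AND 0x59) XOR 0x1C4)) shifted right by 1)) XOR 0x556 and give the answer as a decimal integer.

1456

0b10101101000 = 10101101000
0x63C = 11000111100
→ AND → 10000101000 = 1064
0x59 = 00001011001
→ AND → 00000001000 = 8
0x1C4 = 00111000100
→ XOR → 00111001100 = 460
→ shifted right by 1 → 00011100110 = 230
0x556 = 10101010110
→ XOR → 10110110000 = 1456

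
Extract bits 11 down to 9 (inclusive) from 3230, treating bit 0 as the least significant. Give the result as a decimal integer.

6

v = 110010011110
Shift right by 9: 110
Mask low 3 bits: 110 = 6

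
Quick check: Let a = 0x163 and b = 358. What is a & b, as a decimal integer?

0x163 = 101100011
358 = 101100110
AND → 101100010 = 354

354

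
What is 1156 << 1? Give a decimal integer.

2312

1156 = 010010000100
shift left by 1 → 100100001000 = 2312
(equivalently, 1156 × 2^1 = 1156 × 2)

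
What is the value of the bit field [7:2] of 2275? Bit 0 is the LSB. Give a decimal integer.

v = 100011100011
Shift right by 2: 1000111000
Mask low 6 bits: 111000 = 56

56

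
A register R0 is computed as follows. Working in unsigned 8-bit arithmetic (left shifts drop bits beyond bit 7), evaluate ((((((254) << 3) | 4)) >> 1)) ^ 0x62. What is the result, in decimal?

254 = 11111110
→ << 3 (mod 2^8) → 11110000 = 240
4 = 00000100
→ | → 11110100 = 244
→ >> 1 → 01111010 = 122
0x62 = 01100010
→ ^ → 00011000 = 24

24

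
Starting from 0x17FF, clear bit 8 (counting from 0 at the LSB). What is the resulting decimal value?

x = 01011111111111
bit 8 is currently 1; clear it via x & ~(1 << 8) = x & ~256
→ 01011011111111 = 5887

5887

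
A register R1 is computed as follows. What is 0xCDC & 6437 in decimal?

2052

0xCDC = 0110011011100
6437 = 1100100100101
AND → 0100000000100 = 2052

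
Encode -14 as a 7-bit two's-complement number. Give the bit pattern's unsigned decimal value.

114

14 in 7 bits: 0001110
Invert: 1110001
Add 1:  1110010 = 114
(Check: 2^7 - 14 = 128 - 14 = 114.)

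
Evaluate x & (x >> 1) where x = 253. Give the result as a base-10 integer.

x = 11111101 = 253
x>>1 = 01111110
AND  = 01111100 = 124
(x & (x >> 1) has a 1 wherever x has two consecutive 1 bits.)

124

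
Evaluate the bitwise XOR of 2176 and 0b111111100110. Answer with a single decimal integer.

1894

2176 = 100010000000
b = 111111100110
XOR → 011101100110 = 1894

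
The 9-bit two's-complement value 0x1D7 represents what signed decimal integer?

-41

pattern = 111010111 (MSB is 1 ⇒ negative)
Invert: 000101000, add 1 → 000101001 = 41, so the value is -41.
(Equivalently: 471 - 2^9 = 471 - 512 = -41.)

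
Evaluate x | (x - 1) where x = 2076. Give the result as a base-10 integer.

x = 100000011100 = 2076
x - 1 = 100000011011
OR    = 100000011111 = 2079
(x | (x - 1) sets all bits below the lowest set bit.)

2079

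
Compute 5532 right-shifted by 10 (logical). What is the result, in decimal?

5532 = 1010110011100
shift right by 10 → 0000000000101 = 5
(equivalently, floor(5532 / 1024))

5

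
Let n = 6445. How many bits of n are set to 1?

7

6445 = 1100100101101
Count the 1s: 1 + 1 + 1 + 1 + 1 + 1 + 1 = 7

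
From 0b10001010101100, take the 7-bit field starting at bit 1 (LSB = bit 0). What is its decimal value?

86

v = 10001010101100
Shift right by 1: 1000101010110
Mask low 7 bits: 1010110 = 86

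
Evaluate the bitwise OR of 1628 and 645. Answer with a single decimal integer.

1628 = 11001011100
645 = 01010000101
 OR → 11011011101 = 1757

1757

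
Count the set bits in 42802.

8

42802 = 1010011100110010
Count the 1s: 1 + 1 + 1 + 1 + 1 + 1 + 1 + 1 = 8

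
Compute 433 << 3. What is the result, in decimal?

433 = 000110110001
shift left by 3 → 110110001000 = 3464
(equivalently, 433 × 2^3 = 433 × 8)

3464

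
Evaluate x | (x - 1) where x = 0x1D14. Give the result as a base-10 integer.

x = 1110100010100 = 7444
x - 1 = 1110100010011
OR    = 1110100010111 = 7447
(x | (x - 1) sets all bits below the lowest set bit.)

7447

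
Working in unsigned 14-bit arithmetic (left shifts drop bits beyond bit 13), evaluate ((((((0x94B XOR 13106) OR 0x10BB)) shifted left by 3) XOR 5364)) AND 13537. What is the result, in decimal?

32

0x94B = 00100101001011
13106 = 11001100110010
→ XOR → 11101001111001 = 14969
0x10BB = 01000010111011
→ OR → 11101011111011 = 15099
→ shifted left by 3 (mod 2^14) → 01011111011000 = 6104
5364 = 01010011110100
→ XOR → 00001100101100 = 812
13537 = 11010011100001
→ AND → 00000000100000 = 32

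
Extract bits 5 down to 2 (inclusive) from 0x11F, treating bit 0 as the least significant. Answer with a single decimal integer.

v = 100011111
Shift right by 2: 1000111
Mask low 4 bits: 0111 = 7

7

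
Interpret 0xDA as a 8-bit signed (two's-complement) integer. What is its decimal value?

pattern = 11011010 (MSB is 1 ⇒ negative)
Invert: 00100101, add 1 → 00100110 = 38, so the value is -38.
(Equivalently: 218 - 2^8 = 218 - 256 = -38.)

-38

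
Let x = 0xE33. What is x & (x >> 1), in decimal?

1553

x = 111000110011 = 3635
x>>1 = 011100011001
AND  = 011000010001 = 1553
(x & (x >> 1) has a 1 wherever x has two consecutive 1 bits.)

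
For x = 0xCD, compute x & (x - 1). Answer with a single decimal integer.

204

x = 11001101 = 205
x - 1 = 11001100
AND   = 11001100 = 204
(x & (x - 1) clears the lowest set bit of x.)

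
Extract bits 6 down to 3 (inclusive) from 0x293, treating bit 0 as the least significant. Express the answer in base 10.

v = 01010010011
Shift right by 3: 01010010
Mask low 4 bits: 0010 = 2

2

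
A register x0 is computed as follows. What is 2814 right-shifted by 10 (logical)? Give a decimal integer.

2

2814 = 101011111110
shift right by 10 → 000000000010 = 2
(equivalently, floor(2814 / 1024))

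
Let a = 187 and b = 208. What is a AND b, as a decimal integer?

144

187 = 10111011
208 = 11010000
AND → 10010000 = 144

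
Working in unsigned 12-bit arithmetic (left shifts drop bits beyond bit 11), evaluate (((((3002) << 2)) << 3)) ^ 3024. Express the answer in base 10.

3002 = 101110111010
→ << 2 (mod 2^12) → 111011101000 = 3816
→ << 3 (mod 2^12) → 011101000000 = 1856
3024 = 101111010000
→ ^ → 110010010000 = 3216

3216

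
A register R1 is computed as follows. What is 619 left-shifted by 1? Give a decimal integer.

1238

619 = 01001101011
shift left by 1 → 10011010110 = 1238
(equivalently, 619 × 2^1 = 619 × 2)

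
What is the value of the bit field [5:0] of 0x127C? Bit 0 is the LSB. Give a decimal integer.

v = 1001001111100
Shift right by 0: 1001001111100
Mask low 6 bits: 111100 = 60

60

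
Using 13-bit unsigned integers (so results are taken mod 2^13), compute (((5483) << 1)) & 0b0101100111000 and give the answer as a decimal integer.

2576

5483 = 1010101101011
→ << 1 (mod 2^13) → 0101011010110 = 2774
0b0101100111000 = 0101100111000
→ & → 0101000010000 = 2576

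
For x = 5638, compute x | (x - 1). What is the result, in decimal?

5639

x = 1011000000110 = 5638
x - 1 = 1011000000101
OR    = 1011000000111 = 5639
(x | (x - 1) sets all bits below the lowest set bit.)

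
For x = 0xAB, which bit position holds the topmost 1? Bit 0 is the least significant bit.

7

0xAB = 10101011
The topmost 1 is at position 7 (since 2^7 = 128 ≤ 171 < 256).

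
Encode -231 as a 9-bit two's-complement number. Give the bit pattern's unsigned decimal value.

281

231 in 9 bits: 011100111
Invert: 100011000
Add 1:  100011001 = 281
(Check: 2^9 - 231 = 512 - 231 = 281.)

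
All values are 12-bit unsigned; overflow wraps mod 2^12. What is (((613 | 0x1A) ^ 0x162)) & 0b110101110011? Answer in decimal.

273

613 = 001001100101
0x1A = 000000011010
→ | → 001001111111 = 639
0x162 = 000101100010
→ ^ → 001100011101 = 797
0b110101110011 = 110101110011
→ & → 000100010001 = 273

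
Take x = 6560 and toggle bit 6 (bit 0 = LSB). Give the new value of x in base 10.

x = 1100110100000
bit 6 is currently 0; toggle it via x ^ (1 << 6) = x ^ 64
→ 1100111100000 = 6624

6624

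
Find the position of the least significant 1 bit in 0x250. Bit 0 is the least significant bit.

0x250 = 1001010000
Trailing zeros: 4, so the lowest set bit is bit 4 (value 16).

4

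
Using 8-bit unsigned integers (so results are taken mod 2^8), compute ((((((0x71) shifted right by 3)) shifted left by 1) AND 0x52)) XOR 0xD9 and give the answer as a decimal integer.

0x71 = 01110001
→ shifted right by 3 → 00001110 = 14
→ shifted left by 1 (mod 2^8) → 00011100 = 28
0x52 = 01010010
→ AND → 00010000 = 16
0xD9 = 11011001
→ XOR → 11001001 = 201

201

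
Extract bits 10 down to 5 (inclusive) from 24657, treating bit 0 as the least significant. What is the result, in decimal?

v = 0110000001010001
Shift right by 5: 01100000010
Mask low 6 bits: 000010 = 2

2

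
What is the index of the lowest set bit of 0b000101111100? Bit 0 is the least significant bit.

0b000101111100 = 101111100
Trailing zeros: 2, so the lowest set bit is bit 2 (value 4).

2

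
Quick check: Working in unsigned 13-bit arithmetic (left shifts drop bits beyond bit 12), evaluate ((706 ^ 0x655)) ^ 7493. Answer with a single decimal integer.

6610

706 = 0001011000010
0x655 = 0011001010101
→ ^ → 0010010010111 = 1175
7493 = 1110101000101
→ ^ → 1100111010010 = 6610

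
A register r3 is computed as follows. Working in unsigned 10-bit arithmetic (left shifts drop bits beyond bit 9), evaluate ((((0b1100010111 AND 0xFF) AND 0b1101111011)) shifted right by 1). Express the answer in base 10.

0b1100010111 = 1100010111
0xFF = 0011111111
→ AND → 0000010111 = 23
0b1101111011 = 1101111011
→ AND → 0000010011 = 19
→ shifted right by 1 → 0000001001 = 9

9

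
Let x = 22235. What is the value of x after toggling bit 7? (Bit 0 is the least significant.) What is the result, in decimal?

22107

x = 101011011011011
bit 7 is currently 1; toggle it via x ^ (1 << 7) = x ^ 128
→ 101011001011011 = 22107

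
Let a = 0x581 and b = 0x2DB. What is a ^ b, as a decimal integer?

0x581 = 10110000001
0x2DB = 01011011011
XOR → 11101011010 = 1882

1882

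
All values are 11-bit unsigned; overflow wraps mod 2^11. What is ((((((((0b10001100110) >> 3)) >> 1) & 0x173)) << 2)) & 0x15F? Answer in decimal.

0b10001100110 = 10001100110
→ >> 3 → 00010001100 = 140
→ >> 1 → 00001000110 = 70
0x173 = 00101110011
→ & → 00001000010 = 66
→ << 2 (mod 2^11) → 00100001000 = 264
0x15F = 00101011111
→ & → 00100001000 = 264

264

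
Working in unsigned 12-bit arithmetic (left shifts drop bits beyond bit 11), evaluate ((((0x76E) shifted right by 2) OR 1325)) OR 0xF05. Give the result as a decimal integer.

0x76E = 011101101110
→ shifted right by 2 → 000111011011 = 475
1325 = 010100101101
→ OR → 010111111111 = 1535
0xF05 = 111100000101
→ OR → 111111111111 = 4095

4095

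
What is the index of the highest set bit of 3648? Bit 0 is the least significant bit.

3648 = 111001000000
The topmost 1 is at position 11 (since 2^11 = 2048 ≤ 3648 < 4096).

11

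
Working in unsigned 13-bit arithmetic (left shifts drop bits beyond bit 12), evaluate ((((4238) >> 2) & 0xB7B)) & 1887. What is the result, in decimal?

3

4238 = 1000010001110
→ >> 2 → 0010000100011 = 1059
0xB7B = 0101101111011
→ & → 0000000100011 = 35
1887 = 0011101011111
→ & → 0000000000011 = 3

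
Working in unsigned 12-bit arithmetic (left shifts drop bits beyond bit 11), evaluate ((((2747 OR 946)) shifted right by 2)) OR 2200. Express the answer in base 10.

2814

2747 = 101010111011
946 = 001110110010
→ OR → 101110111011 = 3003
→ shifted right by 2 → 001011101110 = 750
2200 = 100010011000
→ OR → 101011111110 = 2814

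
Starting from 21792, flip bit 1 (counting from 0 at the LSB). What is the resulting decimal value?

x = 101010100100000
bit 1 is currently 0; toggle it via x ^ (1 << 1) = x ^ 2
→ 101010100100010 = 21794

21794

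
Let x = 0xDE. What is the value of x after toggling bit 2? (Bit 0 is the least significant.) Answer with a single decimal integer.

218

x = 11011110
bit 2 is currently 1; toggle it via x ^ (1 << 2) = x ^ 4
→ 11011010 = 218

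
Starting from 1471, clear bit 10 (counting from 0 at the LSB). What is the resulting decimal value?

447

x = 10110111111
bit 10 is currently 1; clear it via x & ~(1 << 10) = x & ~1024
→ 00110111111 = 447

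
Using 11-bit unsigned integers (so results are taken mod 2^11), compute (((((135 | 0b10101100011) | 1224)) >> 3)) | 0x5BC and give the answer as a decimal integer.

135 = 00010000111
0b10101100011 = 10101100011
→ | → 10111100111 = 1511
1224 = 10011001000
→ | → 10111101111 = 1519
→ >> 3 → 00010111101 = 189
0x5BC = 10110111100
→ | → 10110111101 = 1469

1469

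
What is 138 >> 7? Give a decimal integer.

138 = 10001010
shift right by 7 → 00000001 = 1
(equivalently, floor(138 / 128))

1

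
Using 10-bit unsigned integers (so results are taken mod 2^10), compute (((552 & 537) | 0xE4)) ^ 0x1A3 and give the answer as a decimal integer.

552 = 1000101000
537 = 1000011001
→ & → 1000001000 = 520
0xE4 = 0011100100
→ | → 1011101100 = 748
0x1A3 = 0110100011
→ ^ → 1101001111 = 847

847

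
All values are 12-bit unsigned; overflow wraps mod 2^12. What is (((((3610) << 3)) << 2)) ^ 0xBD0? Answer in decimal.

2192

3610 = 111000011010
→ << 3 (mod 2^12) → 000011010000 = 208
→ << 2 (mod 2^12) → 001101000000 = 832
0xBD0 = 101111010000
→ ^ → 100010010000 = 2192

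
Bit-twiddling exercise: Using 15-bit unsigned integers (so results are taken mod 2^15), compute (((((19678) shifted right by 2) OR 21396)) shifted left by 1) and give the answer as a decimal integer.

10094

19678 = 100110011011110
→ shifted right by 2 → 001001100110111 = 4919
21396 = 101001110010100
→ OR → 101001110110111 = 21431
→ shifted left by 1 (mod 2^15) → 010011101101110 = 10094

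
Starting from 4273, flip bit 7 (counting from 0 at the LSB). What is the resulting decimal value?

4145

x = 1000010110001
bit 7 is currently 1; toggle it via x ^ (1 << 7) = x ^ 128
→ 1000000110001 = 4145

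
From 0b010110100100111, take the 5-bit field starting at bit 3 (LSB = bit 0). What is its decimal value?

4

v = 010110100100111
Shift right by 3: 010110100100
Mask low 5 bits: 00100 = 4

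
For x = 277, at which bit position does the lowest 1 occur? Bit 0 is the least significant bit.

277 = 100010101
Trailing zeros: 0, so the lowest set bit is bit 0 (value 1).

0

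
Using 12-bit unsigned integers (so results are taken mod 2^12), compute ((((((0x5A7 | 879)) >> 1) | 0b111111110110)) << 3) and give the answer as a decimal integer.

0x5A7 = 010110100111
879 = 001101101111
→ | → 011111101111 = 2031
→ >> 1 → 001111110111 = 1015
0b111111110110 = 111111110110
→ | → 111111110111 = 4087
→ << 3 (mod 2^12) → 111110111000 = 4024

4024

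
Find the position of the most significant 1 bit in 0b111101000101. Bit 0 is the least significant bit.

0b111101000101 = 111101000101
The topmost 1 is at position 11 (since 2^11 = 2048 ≤ 3909 < 4096).

11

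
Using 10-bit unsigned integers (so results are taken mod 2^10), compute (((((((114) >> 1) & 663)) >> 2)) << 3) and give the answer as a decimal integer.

114 = 0001110010
→ >> 1 → 0000111001 = 57
663 = 1010010111
→ & → 0000010001 = 17
→ >> 2 → 0000000100 = 4
→ << 3 (mod 2^10) → 0000100000 = 32

32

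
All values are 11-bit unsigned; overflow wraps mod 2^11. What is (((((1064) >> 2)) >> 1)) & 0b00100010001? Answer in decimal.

1

1064 = 10000101000
→ >> 2 → 00100001010 = 266
→ >> 1 → 00010000101 = 133
0b00100010001 = 00100010001
→ & → 00000000001 = 1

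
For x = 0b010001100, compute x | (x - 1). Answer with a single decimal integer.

x = 10001100 = 140
x - 1 = 10001011
OR    = 10001111 = 143
(x | (x - 1) sets all bits below the lowest set bit.)

143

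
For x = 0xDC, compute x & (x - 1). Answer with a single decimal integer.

216

x = 11011100 = 220
x - 1 = 11011011
AND   = 11011000 = 216
(x & (x - 1) clears the lowest set bit of x.)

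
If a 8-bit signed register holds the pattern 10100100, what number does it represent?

-92

pattern = 10100100 (MSB is 1 ⇒ negative)
Invert: 01011011, add 1 → 01011100 = 92, so the value is -92.
(Equivalently: 164 - 2^8 = 164 - 256 = -92.)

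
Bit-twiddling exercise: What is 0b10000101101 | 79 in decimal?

a = 10000101101
79 = 00001001111
 OR → 10001101111 = 1135

1135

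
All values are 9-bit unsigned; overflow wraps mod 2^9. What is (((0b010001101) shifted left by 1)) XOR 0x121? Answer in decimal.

59

0b010001101 = 010001101
→ shifted left by 1 (mod 2^9) → 100011010 = 282
0x121 = 100100001
→ XOR → 000111011 = 59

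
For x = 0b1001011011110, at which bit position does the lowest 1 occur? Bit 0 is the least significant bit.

0b1001011011110 = 1001011011110
Trailing zeros: 1, so the lowest set bit is bit 1 (value 2).

1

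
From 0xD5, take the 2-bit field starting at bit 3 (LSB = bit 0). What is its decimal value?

2

v = 011010101
Shift right by 3: 011010
Mask low 2 bits: 10 = 2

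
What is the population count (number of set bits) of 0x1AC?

0x1AC = 110101100
Count the 1s: 1 + 1 + 1 + 1 + 1 = 5

5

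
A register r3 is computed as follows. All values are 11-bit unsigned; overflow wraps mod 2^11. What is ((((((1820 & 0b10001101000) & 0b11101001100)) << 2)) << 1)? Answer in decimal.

64

1820 = 11100011100
0b10001101000 = 10001101000
→ & → 10000001000 = 1032
0b11101001100 = 11101001100
→ & → 10000001000 = 1032
→ << 2 (mod 2^11) → 00000100000 = 32
→ << 1 (mod 2^11) → 00001000000 = 64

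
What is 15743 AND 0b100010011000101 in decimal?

1093

15743 = 011110101111111
b = 100010011000101
AND → 000010001000101 = 1093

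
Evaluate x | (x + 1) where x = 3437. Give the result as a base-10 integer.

x = 110101101101 = 3437
x + 1 = 110101101110
OR    = 110101101111 = 3439
(x | (x + 1) sets the lowest cleared bit.)

3439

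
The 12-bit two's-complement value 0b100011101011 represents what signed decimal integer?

-1813

pattern = 100011101011 (MSB is 1 ⇒ negative)
Invert: 011100010100, add 1 → 011100010101 = 1813, so the value is -1813.
(Equivalently: 2283 - 2^12 = 2283 - 4096 = -1813.)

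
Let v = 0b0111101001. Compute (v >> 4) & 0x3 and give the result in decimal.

2

v = 0111101001
Shift right by 4: 011110
Mask low 2 bits: 10 = 2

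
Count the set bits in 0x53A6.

0x53A6 = 101001110100110
Count the 1s: 1 + 1 + 1 + 1 + 1 + 1 + 1 + 1 = 8

8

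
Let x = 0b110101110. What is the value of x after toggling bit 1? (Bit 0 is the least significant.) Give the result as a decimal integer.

x = 110101110
bit 1 is currently 1; toggle it via x ^ (1 << 1) = x ^ 2
→ 110101100 = 428

428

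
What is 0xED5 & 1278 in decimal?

0xED5 = 111011010101
1278 = 010011111110
AND → 010011010100 = 1236

1236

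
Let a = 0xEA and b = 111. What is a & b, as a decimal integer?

106

0xEA = 11101010
111 = 01101111
AND → 01101010 = 106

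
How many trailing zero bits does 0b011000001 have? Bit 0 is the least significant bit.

0

0b011000001 = 11000001
Trailing zeros: 0, so the lowest set bit is bit 0 (value 1).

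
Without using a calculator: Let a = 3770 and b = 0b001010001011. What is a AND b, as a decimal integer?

650

3770 = 111010111010
b = 001010001011
AND → 001010001010 = 650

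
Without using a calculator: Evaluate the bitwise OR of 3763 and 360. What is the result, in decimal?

3763 = 111010110011
360 = 000101101000
 OR → 111111111011 = 4091

4091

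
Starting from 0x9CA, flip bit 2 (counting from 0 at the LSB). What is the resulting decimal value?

x = 100111001010
bit 2 is currently 0; toggle it via x ^ (1 << 2) = x ^ 4
→ 100111001110 = 2510

2510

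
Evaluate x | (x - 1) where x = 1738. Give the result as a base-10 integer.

x = 11011001010 = 1738
x - 1 = 11011001001
OR    = 11011001011 = 1739
(x | (x - 1) sets all bits below the lowest set bit.)

1739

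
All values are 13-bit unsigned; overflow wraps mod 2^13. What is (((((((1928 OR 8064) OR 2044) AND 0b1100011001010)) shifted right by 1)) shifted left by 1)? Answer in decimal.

1928 = 0011110001000
8064 = 1111110000000
→ OR → 1111110001000 = 8072
2044 = 0011111111100
→ OR → 1111111111100 = 8188
0b1100011001010 = 1100011001010
→ AND → 1100011001000 = 6344
→ shifted right by 1 → 0110001100100 = 3172
→ shifted left by 1 (mod 2^13) → 1100011001000 = 6344

6344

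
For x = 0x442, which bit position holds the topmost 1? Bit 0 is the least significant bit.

0x442 = 10001000010
The topmost 1 is at position 10 (since 2^10 = 1024 ≤ 1090 < 2048).

10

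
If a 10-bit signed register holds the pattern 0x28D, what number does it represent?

pattern = 1010001101 (MSB is 1 ⇒ negative)
Invert: 0101110010, add 1 → 0101110011 = 371, so the value is -371.
(Equivalently: 653 - 2^10 = 653 - 1024 = -371.)

-371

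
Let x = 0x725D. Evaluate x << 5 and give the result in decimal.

0x725D = 00000111001001011101
shift left by 5 → 11100100101110100000 = 936864
(equivalently, 29277 × 2^5 = 29277 × 32)

936864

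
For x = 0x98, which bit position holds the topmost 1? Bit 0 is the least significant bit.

0x98 = 10011000
The topmost 1 is at position 7 (since 2^7 = 128 ≤ 152 < 256).

7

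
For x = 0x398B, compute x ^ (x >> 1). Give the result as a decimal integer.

x = 11100110001011 = 14731
x>>1 = 01110011000101
XOR  = 10010101001110 = 9550
(x ^ (x >> 1) gives the standard binary-reflected Gray code of x.)

9550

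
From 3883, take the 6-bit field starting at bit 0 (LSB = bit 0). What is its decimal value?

43

v = 0111100101011
Shift right by 0: 0111100101011
Mask low 6 bits: 101011 = 43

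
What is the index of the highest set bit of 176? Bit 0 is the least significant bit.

7

176 = 10110000
The topmost 1 is at position 7 (since 2^7 = 128 ≤ 176 < 256).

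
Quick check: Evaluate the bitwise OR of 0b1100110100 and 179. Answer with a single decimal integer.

a = 1100110100
179 = 0010110011
 OR → 1110110111 = 951

951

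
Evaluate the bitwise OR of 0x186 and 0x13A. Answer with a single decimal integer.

0x186 = 110000110
0x13A = 100111010
 OR → 110111110 = 446

446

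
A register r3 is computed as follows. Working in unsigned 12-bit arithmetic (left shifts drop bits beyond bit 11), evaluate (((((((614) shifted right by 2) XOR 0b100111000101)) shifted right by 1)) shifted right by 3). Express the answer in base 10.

614 = 001001100110
→ shifted right by 2 → 000010011001 = 153
0b100111000101 = 100111000101
→ XOR → 100101011100 = 2396
→ shifted right by 1 → 010010101110 = 1198
→ shifted right by 3 → 000010010101 = 149

149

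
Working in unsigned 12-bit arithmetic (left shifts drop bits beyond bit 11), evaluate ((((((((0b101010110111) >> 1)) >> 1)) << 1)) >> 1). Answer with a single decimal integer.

685

0b101010110111 = 101010110111
→ >> 1 → 010101011011 = 1371
→ >> 1 → 001010101101 = 685
→ << 1 (mod 2^12) → 010101011010 = 1370
→ >> 1 → 001010101101 = 685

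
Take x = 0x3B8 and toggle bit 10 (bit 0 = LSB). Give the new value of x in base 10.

1976

x = 01110111000
bit 10 is currently 0; toggle it via x ^ (1 << 10) = x ^ 1024
→ 11110111000 = 1976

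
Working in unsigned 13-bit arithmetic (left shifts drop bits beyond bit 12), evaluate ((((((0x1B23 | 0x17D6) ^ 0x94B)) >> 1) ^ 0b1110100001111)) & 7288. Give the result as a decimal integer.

5200

0x1B23 = 1101100100011
0x17D6 = 1011111010110
→ | → 1111111110111 = 8183
0x94B = 0100101001011
→ ^ → 1011010111100 = 5820
→ >> 1 → 0101101011110 = 2910
0b1110100001111 = 1110100001111
→ ^ → 1011001010001 = 5713
7288 = 1110001111000
→ & → 1010001010000 = 5200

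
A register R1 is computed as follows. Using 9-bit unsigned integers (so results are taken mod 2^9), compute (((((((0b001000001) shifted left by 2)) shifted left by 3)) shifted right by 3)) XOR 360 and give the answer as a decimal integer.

364

0b001000001 = 001000001
→ shifted left by 2 (mod 2^9) → 100000100 = 260
→ shifted left by 3 (mod 2^9) → 000100000 = 32
→ shifted right by 3 → 000000100 = 4
360 = 101101000
→ XOR → 101101100 = 364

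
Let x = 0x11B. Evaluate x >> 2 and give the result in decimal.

70

0x11B = 100011011
shift right by 2 → 001000110 = 70
(equivalently, floor(283 / 4))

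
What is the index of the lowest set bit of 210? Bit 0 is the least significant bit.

210 = 11010010
Trailing zeros: 1, so the lowest set bit is bit 1 (value 2).

1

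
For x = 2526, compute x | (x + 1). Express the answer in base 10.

x = 100111011110 = 2526
x + 1 = 100111011111
OR    = 100111011111 = 2527
(x | (x + 1) sets the lowest cleared bit.)

2527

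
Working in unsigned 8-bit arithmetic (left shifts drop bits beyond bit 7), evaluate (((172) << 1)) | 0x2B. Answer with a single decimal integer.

172 = 10101100
→ << 1 (mod 2^8) → 01011000 = 88
0x2B = 00101011
→ | → 01111011 = 123

123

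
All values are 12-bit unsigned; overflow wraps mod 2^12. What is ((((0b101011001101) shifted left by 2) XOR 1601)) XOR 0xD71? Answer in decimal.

0b101011001101 = 101011001101
→ shifted left by 2 (mod 2^12) → 101100110100 = 2868
1601 = 011001000001
→ XOR → 110101110101 = 3445
0xD71 = 110101110001
→ XOR → 000000000100 = 4

4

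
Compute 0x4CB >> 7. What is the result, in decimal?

9

0x4CB = 10011001011
shift right by 7 → 00000001001 = 9
(equivalently, floor(1227 / 128))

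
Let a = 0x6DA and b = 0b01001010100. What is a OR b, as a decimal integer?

0x6DA = 11011011010
b = 01001010100
 OR → 11011011110 = 1758

1758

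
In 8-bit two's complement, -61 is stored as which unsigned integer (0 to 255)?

195

61 in 8 bits: 00111101
Invert: 11000010
Add 1:  11000011 = 195
(Check: 2^8 - 61 = 256 - 61 = 195.)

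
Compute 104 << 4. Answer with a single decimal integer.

104 = 00001101000
shift left by 4 → 11010000000 = 1664
(equivalently, 104 × 2^4 = 104 × 16)

1664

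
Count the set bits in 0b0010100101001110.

7

n = 10100101001110
Count the 1s: 1 + 1 + 1 + 1 + 1 + 1 + 1 = 7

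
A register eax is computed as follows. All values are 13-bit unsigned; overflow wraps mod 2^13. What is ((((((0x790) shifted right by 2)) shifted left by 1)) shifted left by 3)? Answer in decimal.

7744

0x790 = 0011110010000
→ shifted right by 2 → 0000111100100 = 484
→ shifted left by 1 (mod 2^13) → 0001111001000 = 968
→ shifted left by 3 (mod 2^13) → 1111001000000 = 7744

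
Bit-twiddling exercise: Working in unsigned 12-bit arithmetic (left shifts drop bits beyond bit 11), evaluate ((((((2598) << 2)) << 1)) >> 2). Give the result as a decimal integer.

2598 = 101000100110
→ << 2 (mod 2^12) → 100010011000 = 2200
→ << 1 (mod 2^12) → 000100110000 = 304
→ >> 2 → 000001001100 = 76

76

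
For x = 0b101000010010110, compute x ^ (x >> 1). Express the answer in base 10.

x = 101000010010110 = 20630
x>>1 = 010100001001011
XOR  = 111100011011101 = 30941
(x ^ (x >> 1) gives the standard binary-reflected Gray code of x.)

30941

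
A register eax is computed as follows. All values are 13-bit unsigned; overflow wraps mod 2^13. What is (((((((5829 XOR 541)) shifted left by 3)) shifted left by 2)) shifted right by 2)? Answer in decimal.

5829 = 1011011000101
541 = 0001000011101
→ XOR → 1010011011000 = 5336
→ shifted left by 3 (mod 2^13) → 0011011000000 = 1728
→ shifted left by 2 (mod 2^13) → 1101100000000 = 6912
→ shifted right by 2 → 0011011000000 = 1728

1728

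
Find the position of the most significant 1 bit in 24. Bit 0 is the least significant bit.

4

24 = 11000
The topmost 1 is at position 4 (since 2^4 = 16 ≤ 24 < 32).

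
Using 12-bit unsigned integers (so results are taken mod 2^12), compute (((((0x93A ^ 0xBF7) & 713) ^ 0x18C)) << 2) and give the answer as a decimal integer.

0x93A = 100100111010
0xBF7 = 101111110111
→ ^ → 001011001101 = 717
713 = 001011001001
→ & → 001011001001 = 713
0x18C = 000110001100
→ ^ → 001101000101 = 837
→ << 2 (mod 2^12) → 110100010100 = 3348

3348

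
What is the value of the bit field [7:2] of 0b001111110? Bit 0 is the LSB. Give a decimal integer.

31

v = 001111110
Shift right by 2: 0011111
Mask low 6 bits: 011111 = 31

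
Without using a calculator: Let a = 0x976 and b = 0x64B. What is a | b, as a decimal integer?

3967

0x976 = 100101110110
0x64B = 011001001011
 OR → 111101111111 = 3967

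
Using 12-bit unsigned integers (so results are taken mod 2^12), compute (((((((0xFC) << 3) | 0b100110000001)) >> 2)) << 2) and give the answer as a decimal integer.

4064

0xFC = 000011111100
→ << 3 (mod 2^12) → 011111100000 = 2016
0b100110000001 = 100110000001
→ | → 111111100001 = 4065
→ >> 2 → 001111111000 = 1016
→ << 2 (mod 2^12) → 111111100000 = 4064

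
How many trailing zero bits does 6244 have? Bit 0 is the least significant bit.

2

6244 = 1100001100100
Trailing zeros: 2, so the lowest set bit is bit 2 (value 4).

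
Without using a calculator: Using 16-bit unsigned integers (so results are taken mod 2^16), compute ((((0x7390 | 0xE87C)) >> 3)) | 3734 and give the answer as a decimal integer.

0x7390 = 0111001110010000
0xE87C = 1110100001111100
→ | → 1111101111111100 = 64508
→ >> 3 → 0001111101111111 = 8063
3734 = 0000111010010110
→ | → 0001111111111111 = 8191

8191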